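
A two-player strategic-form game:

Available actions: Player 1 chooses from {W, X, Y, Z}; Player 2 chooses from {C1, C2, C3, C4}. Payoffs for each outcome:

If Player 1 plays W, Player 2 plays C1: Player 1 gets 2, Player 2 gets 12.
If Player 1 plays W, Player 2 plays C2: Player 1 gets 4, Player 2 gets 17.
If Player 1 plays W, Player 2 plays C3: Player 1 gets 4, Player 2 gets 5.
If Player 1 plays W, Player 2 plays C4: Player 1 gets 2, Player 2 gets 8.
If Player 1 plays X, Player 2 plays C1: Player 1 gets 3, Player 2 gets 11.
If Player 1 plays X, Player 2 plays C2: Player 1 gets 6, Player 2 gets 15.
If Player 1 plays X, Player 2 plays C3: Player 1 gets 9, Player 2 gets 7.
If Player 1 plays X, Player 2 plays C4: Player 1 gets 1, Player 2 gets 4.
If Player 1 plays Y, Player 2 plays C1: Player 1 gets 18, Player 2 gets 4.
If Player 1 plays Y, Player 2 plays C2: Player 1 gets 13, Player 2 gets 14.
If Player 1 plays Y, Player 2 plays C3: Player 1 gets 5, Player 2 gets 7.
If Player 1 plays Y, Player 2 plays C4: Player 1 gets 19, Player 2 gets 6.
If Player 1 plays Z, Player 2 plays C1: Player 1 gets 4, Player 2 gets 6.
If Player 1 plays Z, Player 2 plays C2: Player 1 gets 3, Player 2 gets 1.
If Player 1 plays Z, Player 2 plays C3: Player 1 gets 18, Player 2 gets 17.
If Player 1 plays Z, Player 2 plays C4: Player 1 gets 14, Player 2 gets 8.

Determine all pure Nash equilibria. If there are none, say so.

Check each profile: it is a Nash equilibrium iff no player can strictly gain by switching unilaterally.
(W, C1): Player 1 can switch to X (2 → 3). Not NE.
(W, C2): Player 1 can switch to X (4 → 6). Not NE.
(W, C3): Player 1 can switch to X (4 → 9). Not NE.
(W, C4): Player 1 can switch to Y (2 → 19). Not NE.
(X, C1): Player 1 can switch to Y (3 → 18). Not NE.
(X, C2): Player 1 can switch to Y (6 → 13). Not NE.
(X, C3): Player 1 can switch to Z (9 → 18). Not NE.
(X, C4): Player 1 can switch to W (1 → 2). Not NE.
(Y, C1): Player 2 can switch to C2 (4 → 14). Not NE.
(Y, C2): Player 1 gets 13, best alternative 6; Player 2 gets 14, best alternative 7. No profitable deviation — NE.
(Y, C3): Player 1 can switch to X (5 → 9). Not NE.
(Y, C4): Player 2 can switch to C2 (6 → 14). Not NE.
(Z, C1): Player 1 can switch to Y (4 → 18). Not NE.
(Z, C3): Player 1 gets 18, best alternative 9; Player 2 gets 17, best alternative 8. No profitable deviation — NE.
(The remaining 2 profiles each have a profitable deviation by the same check.)

(Y, C2), (Z, C3)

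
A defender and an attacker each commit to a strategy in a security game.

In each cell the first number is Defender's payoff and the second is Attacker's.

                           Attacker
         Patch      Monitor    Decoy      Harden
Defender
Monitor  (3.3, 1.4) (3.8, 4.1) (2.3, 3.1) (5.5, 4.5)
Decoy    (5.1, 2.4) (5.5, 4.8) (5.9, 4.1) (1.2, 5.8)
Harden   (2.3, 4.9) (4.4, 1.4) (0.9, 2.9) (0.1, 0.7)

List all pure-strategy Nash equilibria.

Pure NE: (Monitor, Harden)

Defender against Patch: payoffs 3.3, 5.1, 2.3 → best response Decoy.
Defender against Monitor: payoffs 3.8, 5.5, 4.4 → best response Decoy.
Defender against Decoy: payoffs 2.3, 5.9, 0.9 → best response Decoy.
Defender against Harden: payoffs 5.5, 1.2, 0.1 → best response Monitor.
Attacker against Monitor: payoffs 1.4, 4.1, 3.1, 4.5 → best response Harden.
Attacker against Decoy: payoffs 2.4, 4.8, 4.1, 5.8 → best response Harden.
Attacker against Harden: payoffs 4.9, 1.4, 2.9, 0.7 → best response Patch.
Mutual best responses: (Monitor, Harden).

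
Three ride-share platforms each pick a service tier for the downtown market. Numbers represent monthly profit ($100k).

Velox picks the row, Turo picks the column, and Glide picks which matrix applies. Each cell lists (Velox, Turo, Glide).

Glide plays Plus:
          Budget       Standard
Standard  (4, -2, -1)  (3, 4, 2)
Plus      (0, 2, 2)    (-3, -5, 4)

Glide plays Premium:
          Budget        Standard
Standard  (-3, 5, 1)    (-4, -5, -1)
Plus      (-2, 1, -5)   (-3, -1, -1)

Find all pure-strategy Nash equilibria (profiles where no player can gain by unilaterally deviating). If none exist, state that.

(Standard, Standard, Plus)

(Standard, Budget, Plus): Turo can switch to Standard (-2 → 4). Not NE.
(Standard, Budget, Premium): Velox can switch to Plus (-3 → -2). Not NE.
(Standard, Standard, Plus): Velox gets 3, best alternative -3; Turo gets 4, best alternative -2; Glide gets 2, best alternative -1. No profitable deviation — NE.
(Standard, Standard, Premium): Velox can switch to Plus (-4 → -3). Not NE.
(Plus, Budget, Plus): Velox can switch to Standard (0 → 4). Not NE.
(Plus, Budget, Premium): Glide can switch to Plus (-5 → 2). Not NE.
(Plus, Standard, Plus): Velox can switch to Standard (-3 → 3). Not NE.
(Plus, Standard, Premium): Turo can switch to Budget (-1 → 1). Not NE.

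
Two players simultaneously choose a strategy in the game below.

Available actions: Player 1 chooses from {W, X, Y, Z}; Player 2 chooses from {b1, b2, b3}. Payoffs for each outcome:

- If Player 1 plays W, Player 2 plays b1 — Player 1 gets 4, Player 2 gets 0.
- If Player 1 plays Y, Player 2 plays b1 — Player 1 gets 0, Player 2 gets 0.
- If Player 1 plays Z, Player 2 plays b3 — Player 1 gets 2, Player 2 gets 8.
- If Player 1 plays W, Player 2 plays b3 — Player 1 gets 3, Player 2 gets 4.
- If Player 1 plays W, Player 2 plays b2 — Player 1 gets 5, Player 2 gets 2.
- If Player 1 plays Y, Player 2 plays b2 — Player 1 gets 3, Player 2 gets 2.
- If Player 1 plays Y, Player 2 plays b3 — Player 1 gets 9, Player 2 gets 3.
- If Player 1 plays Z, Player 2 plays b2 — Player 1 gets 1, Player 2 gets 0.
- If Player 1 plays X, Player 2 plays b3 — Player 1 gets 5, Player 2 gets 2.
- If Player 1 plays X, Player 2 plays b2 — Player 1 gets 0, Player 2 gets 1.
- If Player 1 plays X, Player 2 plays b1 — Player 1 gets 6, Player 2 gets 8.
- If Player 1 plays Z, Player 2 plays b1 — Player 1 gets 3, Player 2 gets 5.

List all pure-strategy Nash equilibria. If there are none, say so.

Pure-strategy Nash equilibria: (X, b1), (Y, b3)

Player 1 against b1: payoffs 4, 6, 0, 3 → best response X.
Player 1 against b2: payoffs 5, 0, 3, 1 → best response W.
Player 1 against b3: payoffs 3, 5, 9, 2 → best response Y.
Player 2 against W: payoffs 0, 2, 4 → best response b3.
Player 2 against X: payoffs 8, 1, 2 → best response b1.
Player 2 against Y: payoffs 0, 2, 3 → best response b3.
Player 2 against Z: payoffs 5, 0, 8 → best response b3.
Mutual best responses: (X, b1); (Y, b3).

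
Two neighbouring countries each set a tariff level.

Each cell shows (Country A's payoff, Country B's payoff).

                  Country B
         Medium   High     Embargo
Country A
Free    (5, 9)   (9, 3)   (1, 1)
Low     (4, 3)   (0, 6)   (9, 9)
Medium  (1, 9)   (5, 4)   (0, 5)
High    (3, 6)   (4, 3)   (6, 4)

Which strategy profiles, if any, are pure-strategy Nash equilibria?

(Free, Medium): Country A gets 5, best alternative 4; Country B gets 9, best alternative 3. No profitable deviation — NE.
(Free, High): Country B can switch to Medium (3 → 9). Not NE.
(Free, Embargo): Country A can switch to Low (1 → 9). Not NE.
(Low, Medium): Country A can switch to Free (4 → 5). Not NE.
(Low, High): Country A can switch to Free (0 → 9). Not NE.
(Low, Embargo): Country A gets 9, best alternative 6; Country B gets 9, best alternative 6. No profitable deviation — NE.
(Medium, Medium): Country A can switch to Free (1 → 5). Not NE.
(Medium, High): Country A can switch to Free (5 → 9). Not NE.
(Medium, Embargo): Country A can switch to Free (0 → 1). Not NE.
(High, Medium): Country A can switch to Free (3 → 5). Not NE.
(High, High): Country A can switch to Free (4 → 9). Not NE.
(High, Embargo): Country A can switch to Low (6 → 9). Not NE.

Pure-strategy Nash equilibria: (Free, Medium) and (Low, Embargo)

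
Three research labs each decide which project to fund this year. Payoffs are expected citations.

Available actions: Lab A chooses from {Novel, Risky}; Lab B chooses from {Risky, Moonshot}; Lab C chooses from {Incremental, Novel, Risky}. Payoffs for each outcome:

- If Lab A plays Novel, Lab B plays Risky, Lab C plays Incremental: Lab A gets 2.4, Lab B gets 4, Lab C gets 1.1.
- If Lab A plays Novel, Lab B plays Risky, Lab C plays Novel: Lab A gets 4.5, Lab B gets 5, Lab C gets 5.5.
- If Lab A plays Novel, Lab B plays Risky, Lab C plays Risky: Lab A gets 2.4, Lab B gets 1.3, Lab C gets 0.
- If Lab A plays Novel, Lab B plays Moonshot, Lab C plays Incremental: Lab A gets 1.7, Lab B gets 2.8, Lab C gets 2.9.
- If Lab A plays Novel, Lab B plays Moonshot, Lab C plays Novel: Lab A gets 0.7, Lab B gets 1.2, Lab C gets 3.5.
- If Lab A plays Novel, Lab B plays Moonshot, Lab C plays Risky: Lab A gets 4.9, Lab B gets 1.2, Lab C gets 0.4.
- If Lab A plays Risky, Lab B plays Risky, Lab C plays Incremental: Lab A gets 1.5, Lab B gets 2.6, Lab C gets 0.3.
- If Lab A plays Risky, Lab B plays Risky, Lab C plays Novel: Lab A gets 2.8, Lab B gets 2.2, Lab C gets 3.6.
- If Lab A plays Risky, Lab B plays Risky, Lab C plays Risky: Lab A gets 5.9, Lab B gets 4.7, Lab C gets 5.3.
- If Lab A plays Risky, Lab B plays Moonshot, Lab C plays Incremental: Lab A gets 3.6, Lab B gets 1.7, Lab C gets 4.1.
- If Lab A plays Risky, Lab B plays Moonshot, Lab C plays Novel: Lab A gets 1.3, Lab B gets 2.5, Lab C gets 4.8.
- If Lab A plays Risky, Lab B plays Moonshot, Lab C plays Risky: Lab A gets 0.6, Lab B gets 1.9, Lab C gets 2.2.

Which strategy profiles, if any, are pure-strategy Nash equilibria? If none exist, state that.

For each strategy profile, look for a profitable unilateral deviation.
(Novel, Risky, Incremental): Lab C can switch to Novel (1.1 → 5.5). Not NE.
(Novel, Risky, Novel): Lab A gets 4.5, best alternative 2.8; Lab B gets 5, best alternative 1.2; Lab C gets 5.5, best alternative 1.1. No profitable deviation — NE.
(Novel, Risky, Risky): Lab A can switch to Risky (2.4 → 5.9). Not NE.
(Novel, Moonshot, Incremental): Lab A can switch to Risky (1.7 → 3.6). Not NE.
(Novel, Moonshot, Novel): Lab A can switch to Risky (0.7 → 1.3). Not NE.
(Novel, Moonshot, Risky): Lab B can switch to Risky (1.2 → 1.3). Not NE.
(Risky, Risky, Incremental): Lab A can switch to Novel (1.5 → 2.4). Not NE.
(Risky, Risky, Novel): Lab A can switch to Novel (2.8 → 4.5). Not NE.
(Risky, Risky, Risky): Lab A gets 5.9, best alternative 2.4; Lab B gets 4.7, best alternative 1.9; Lab C gets 5.3, best alternative 3.6. No profitable deviation — NE.
(Risky, Moonshot, Incremental): Lab B can switch to Risky (1.7 → 2.6). Not NE.
(Risky, Moonshot, Novel): Lab A gets 1.3, best alternative 0.7; Lab B gets 2.5, best alternative 2.2; Lab C gets 4.8, best alternative 4.1. No profitable deviation — NE.
(Risky, Moonshot, Risky): Lab A can switch to Novel (0.6 → 4.9). Not NE.

Pure-strategy Nash equilibria: (Novel, Risky, Novel) and (Risky, Risky, Risky) and (Risky, Moonshot, Novel)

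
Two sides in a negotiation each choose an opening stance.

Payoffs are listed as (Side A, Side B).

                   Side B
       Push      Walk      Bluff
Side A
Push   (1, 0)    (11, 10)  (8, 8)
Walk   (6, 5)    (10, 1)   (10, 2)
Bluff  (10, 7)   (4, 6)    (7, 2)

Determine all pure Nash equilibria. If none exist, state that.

Side A against Push: payoffs 1, 6, 10 → best response Bluff.
Side A against Walk: payoffs 11, 10, 4 → best response Push.
Side A against Bluff: payoffs 8, 10, 7 → best response Walk.
Side B against Push: payoffs 0, 10, 8 → best response Walk.
Side B against Walk: payoffs 5, 1, 2 → best response Push.
Side B against Bluff: payoffs 7, 6, 2 → best response Push.
Mutual best responses: (Push, Walk); (Bluff, Push).

The pure Nash equilibria are (Push, Walk) and (Bluff, Push).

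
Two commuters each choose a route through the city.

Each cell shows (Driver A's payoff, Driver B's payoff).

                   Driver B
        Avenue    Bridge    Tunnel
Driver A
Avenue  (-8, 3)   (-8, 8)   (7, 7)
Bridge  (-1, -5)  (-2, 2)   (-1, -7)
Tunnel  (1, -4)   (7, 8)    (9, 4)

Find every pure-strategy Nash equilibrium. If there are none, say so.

Check each profile: it is a Nash equilibrium iff no player can strictly gain by switching unilaterally.
(Avenue, Avenue): Driver A can switch to Bridge (-8 → -1). Not NE.
(Avenue, Bridge): Driver A can switch to Bridge (-8 → -2). Not NE.
(Avenue, Tunnel): Driver A can switch to Tunnel (7 → 9). Not NE.
(Bridge, Avenue): Driver A can switch to Tunnel (-1 → 1). Not NE.
(Bridge, Bridge): Driver A can switch to Tunnel (-2 → 7). Not NE.
(Bridge, Tunnel): Driver A can switch to Avenue (-1 → 7). Not NE.
(Tunnel, Avenue): Driver B can switch to Bridge (-4 → 8). Not NE.
(Tunnel, Bridge): Driver A gets 7, best alternative -2; Driver B gets 8, best alternative 4. No profitable deviation — NE.
(Tunnel, Tunnel): Driver B can switch to Bridge (4 → 8). Not NE.

The unique pure-strategy Nash equilibrium is (Tunnel, Bridge).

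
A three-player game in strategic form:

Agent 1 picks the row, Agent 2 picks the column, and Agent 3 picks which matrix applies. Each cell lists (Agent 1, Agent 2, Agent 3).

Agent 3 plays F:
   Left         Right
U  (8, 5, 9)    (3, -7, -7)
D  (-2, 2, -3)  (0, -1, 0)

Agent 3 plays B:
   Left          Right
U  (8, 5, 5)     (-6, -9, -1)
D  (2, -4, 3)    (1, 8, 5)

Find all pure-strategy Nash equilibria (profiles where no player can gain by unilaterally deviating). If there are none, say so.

Agent 1 against (Left, F): payoffs 8, -2 → best response U.
Agent 1 against (Left, B): payoffs 8, 2 → best response U.
Agent 1 against (Right, F): payoffs 3, 0 → best response U.
Agent 1 against (Right, B): payoffs -6, 1 → best response D.
Agent 2 against (U, F): payoffs 5, -7 → best response Left.
Agent 2 against (U, B): payoffs 5, -9 → best response Left.
Agent 2 against (D, F): payoffs 2, -1 → best response Left.
Agent 2 against (D, B): payoffs -4, 8 → best response Right.
Agent 3 against (U, Left): payoffs 9, 5 → best response F.
Agent 3 against (U, Right): payoffs -7, -1 → best response B.
Agent 3 against (D, Left): payoffs -3, 3 → best response B.
Agent 3 against (D, Right): payoffs 0, 5 → best response B.
Mutual best responses: (U, Left, F); (D, Right, B).

(U, Left, F); (D, Right, B)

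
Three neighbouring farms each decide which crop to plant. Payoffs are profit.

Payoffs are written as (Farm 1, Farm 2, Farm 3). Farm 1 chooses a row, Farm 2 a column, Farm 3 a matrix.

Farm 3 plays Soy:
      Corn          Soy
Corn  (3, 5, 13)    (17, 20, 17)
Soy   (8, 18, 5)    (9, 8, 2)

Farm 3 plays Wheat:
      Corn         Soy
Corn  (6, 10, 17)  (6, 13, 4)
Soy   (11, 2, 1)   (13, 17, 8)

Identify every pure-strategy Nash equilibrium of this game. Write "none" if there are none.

(Corn, Soy, Soy) and (Soy, Corn, Soy) and (Soy, Soy, Wheat)

For each strategy profile, look for a profitable unilateral deviation.
(Corn, Corn, Soy): Farm 1 can switch to Soy (3 → 8). Not NE.
(Corn, Corn, Wheat): Farm 1 can switch to Soy (6 → 11). Not NE.
(Corn, Soy, Soy): Farm 1 gets 17, best alternative 9; Farm 2 gets 20, best alternative 5; Farm 3 gets 17, best alternative 4. No profitable deviation — NE.
(Corn, Soy, Wheat): Farm 1 can switch to Soy (6 → 13). Not NE.
(Soy, Corn, Soy): Farm 1 gets 8, best alternative 3; Farm 2 gets 18, best alternative 8; Farm 3 gets 5, best alternative 1. No profitable deviation — NE.
(Soy, Corn, Wheat): Farm 2 can switch to Soy (2 → 17). Not NE.
(Soy, Soy, Soy): Farm 1 can switch to Corn (9 → 17). Not NE.
(Soy, Soy, Wheat): Farm 1 gets 13, best alternative 6; Farm 2 gets 17, best alternative 2; Farm 3 gets 8, best alternative 2. No profitable deviation — NE.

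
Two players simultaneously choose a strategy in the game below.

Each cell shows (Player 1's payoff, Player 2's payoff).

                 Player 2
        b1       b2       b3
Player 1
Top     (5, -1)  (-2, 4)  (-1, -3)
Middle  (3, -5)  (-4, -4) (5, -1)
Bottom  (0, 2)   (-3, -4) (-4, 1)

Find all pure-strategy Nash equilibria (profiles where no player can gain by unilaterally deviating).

(Top, b2) and (Middle, b3)

Check each profile: it is a Nash equilibrium iff no player can strictly gain by switching unilaterally.
(Top, b1): Player 2 can switch to b2 (-1 → 4). Not NE.
(Top, b2): Player 1 gets -2, best alternative -3; Player 2 gets 4, best alternative -1. No profitable deviation — NE.
(Top, b3): Player 1 can switch to Middle (-1 → 5). Not NE.
(Middle, b1): Player 1 can switch to Top (3 → 5). Not NE.
(Middle, b2): Player 1 can switch to Top (-4 → -2). Not NE.
(Middle, b3): Player 1 gets 5, best alternative -1; Player 2 gets -1, best alternative -4. No profitable deviation — NE.
(Bottom, b1): Player 1 can switch to Top (0 → 5). Not NE.
(Bottom, b2): Player 1 can switch to Top (-3 → -2). Not NE.
(Bottom, b3): Player 1 can switch to Top (-4 → -1). Not NE.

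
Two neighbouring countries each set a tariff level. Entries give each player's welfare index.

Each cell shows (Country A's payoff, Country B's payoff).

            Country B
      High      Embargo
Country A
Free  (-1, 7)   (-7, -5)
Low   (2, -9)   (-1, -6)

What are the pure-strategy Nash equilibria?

(Low, Embargo)

For each strategy profile, look for a profitable unilateral deviation.
(Free, High): Country A can switch to Low (-1 → 2). Not NE.
(Free, Embargo): Country A can switch to Low (-7 → -1). Not NE.
(Low, High): Country B can switch to Embargo (-9 → -6). Not NE.
(Low, Embargo): Country A gets -1, best alternative -7; Country B gets -6, best alternative -9. No profitable deviation — NE.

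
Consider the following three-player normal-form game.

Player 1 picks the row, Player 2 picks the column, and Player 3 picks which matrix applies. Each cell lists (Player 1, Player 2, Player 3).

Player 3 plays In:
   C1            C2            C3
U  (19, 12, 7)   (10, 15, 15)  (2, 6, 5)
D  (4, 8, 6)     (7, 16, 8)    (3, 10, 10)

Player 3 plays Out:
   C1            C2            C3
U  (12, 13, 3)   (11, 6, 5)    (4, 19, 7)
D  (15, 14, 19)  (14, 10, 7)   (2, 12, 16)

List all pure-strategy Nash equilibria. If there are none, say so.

(U, C2, In) and (U, C3, Out) and (D, C1, Out)

(U, C1, In): Player 2 can switch to C2 (12 → 15). Not NE.
(U, C1, Out): Player 1 can switch to D (12 → 15). Not NE.
(U, C2, In): Player 1 gets 10, best alternative 7; Player 2 gets 15, best alternative 12; Player 3 gets 15, best alternative 5. No profitable deviation — NE.
(U, C2, Out): Player 1 can switch to D (11 → 14). Not NE.
(U, C3, In): Player 1 can switch to D (2 → 3). Not NE.
(U, C3, Out): Player 1 gets 4, best alternative 2; Player 2 gets 19, best alternative 13; Player 3 gets 7, best alternative 5. No profitable deviation — NE.
(D, C1, In): Player 1 can switch to U (4 → 19). Not NE.
(D, C1, Out): Player 1 gets 15, best alternative 12; Player 2 gets 14, best alternative 12; Player 3 gets 19, best alternative 6. No profitable deviation — NE.
(D, C2, In): Player 1 can switch to U (7 → 10). Not NE.
(D, C2, Out): Player 2 can switch to C1 (10 → 14). Not NE.
(D, C3, In): Player 2 can switch to C2 (10 → 16). Not NE.
(D, C3, Out): Player 1 can switch to U (2 → 4). Not NE.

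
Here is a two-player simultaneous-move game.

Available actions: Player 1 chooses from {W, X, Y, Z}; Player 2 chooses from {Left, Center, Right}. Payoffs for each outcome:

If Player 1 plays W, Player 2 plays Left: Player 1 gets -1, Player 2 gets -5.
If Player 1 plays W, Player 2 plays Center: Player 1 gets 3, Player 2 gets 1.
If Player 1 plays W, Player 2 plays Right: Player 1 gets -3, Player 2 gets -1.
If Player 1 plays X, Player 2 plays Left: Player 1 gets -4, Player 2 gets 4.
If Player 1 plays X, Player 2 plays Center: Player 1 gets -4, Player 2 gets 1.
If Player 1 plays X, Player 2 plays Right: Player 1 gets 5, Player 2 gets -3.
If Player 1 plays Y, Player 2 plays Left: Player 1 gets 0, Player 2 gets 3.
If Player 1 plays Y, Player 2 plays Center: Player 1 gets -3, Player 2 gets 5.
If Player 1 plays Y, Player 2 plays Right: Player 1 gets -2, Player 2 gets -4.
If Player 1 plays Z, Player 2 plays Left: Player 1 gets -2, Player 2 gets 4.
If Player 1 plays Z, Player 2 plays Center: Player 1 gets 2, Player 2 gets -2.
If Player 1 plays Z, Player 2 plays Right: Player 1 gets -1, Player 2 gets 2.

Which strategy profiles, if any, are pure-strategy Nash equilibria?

Player 1 against Left: payoffs -1, -4, 0, -2 → best response Y.
Player 1 against Center: payoffs 3, -4, -3, 2 → best response W.
Player 1 against Right: payoffs -3, 5, -2, -1 → best response X.
Player 2 against W: payoffs -5, 1, -1 → best response Center.
Player 2 against X: payoffs 4, 1, -3 → best response Left.
Player 2 against Y: payoffs 3, 5, -4 → best response Center.
Player 2 against Z: payoffs 4, -2, 2 → best response Left.
Mutual best responses: (W, Center).

(W, Center)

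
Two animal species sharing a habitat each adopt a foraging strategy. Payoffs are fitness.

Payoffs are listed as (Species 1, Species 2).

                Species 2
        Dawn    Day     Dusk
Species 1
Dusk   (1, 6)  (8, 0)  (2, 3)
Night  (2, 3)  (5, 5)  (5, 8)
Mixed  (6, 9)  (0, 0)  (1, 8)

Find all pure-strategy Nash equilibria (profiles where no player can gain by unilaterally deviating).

The pure Nash equilibria are (Night, Dusk) and (Mixed, Dawn).

Species 1 against Dawn: payoffs 1, 2, 6 → best response Mixed.
Species 1 against Day: payoffs 8, 5, 0 → best response Dusk.
Species 1 against Dusk: payoffs 2, 5, 1 → best response Night.
Species 2 against Dusk: payoffs 6, 0, 3 → best response Dawn.
Species 2 against Night: payoffs 3, 5, 8 → best response Dusk.
Species 2 against Mixed: payoffs 9, 0, 8 → best response Dawn.
Mutual best responses: (Night, Dusk); (Mixed, Dawn).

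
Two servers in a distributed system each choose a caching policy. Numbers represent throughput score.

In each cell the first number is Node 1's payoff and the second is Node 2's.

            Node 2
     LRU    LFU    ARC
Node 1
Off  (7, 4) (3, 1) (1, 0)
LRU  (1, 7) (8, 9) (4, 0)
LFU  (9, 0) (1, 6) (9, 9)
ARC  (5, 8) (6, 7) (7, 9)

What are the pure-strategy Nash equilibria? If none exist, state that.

For each player, find the best response to each opponent profile; mutual best responses are the pure NE.
Node 1 against LRU: payoffs 7, 1, 9, 5 → best response LFU.
Node 1 against LFU: payoffs 3, 8, 1, 6 → best response LRU.
Node 1 against ARC: payoffs 1, 4, 9, 7 → best response LFU.
Node 2 against Off: payoffs 4, 1, 0 → best response LRU.
Node 2 against LRU: payoffs 7, 9, 0 → best response LFU.
Node 2 against LFU: payoffs 0, 6, 9 → best response ARC.
Node 2 against ARC: payoffs 8, 7, 9 → best response ARC.
Mutual best responses: (LRU, LFU); (LFU, ARC).

Pure-strategy Nash equilibria: (LRU, LFU); (LFU, ARC)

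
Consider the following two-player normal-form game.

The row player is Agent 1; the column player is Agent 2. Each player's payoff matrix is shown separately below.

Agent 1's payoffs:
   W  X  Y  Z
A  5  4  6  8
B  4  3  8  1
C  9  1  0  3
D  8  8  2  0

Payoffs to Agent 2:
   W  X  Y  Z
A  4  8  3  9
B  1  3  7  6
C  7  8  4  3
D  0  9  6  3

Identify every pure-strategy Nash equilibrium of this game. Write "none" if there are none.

For each player, find the best response to each opponent profile; mutual best responses are the pure NE.
Agent 1 against W: payoffs 5, 4, 9, 8 → best response C.
Agent 1 against X: payoffs 4, 3, 1, 8 → best response D.
Agent 1 against Y: payoffs 6, 8, 0, 2 → best response B.
Agent 1 against Z: payoffs 8, 1, 3, 0 → best response A.
Agent 2 against A: payoffs 4, 8, 3, 9 → best response Z.
Agent 2 against B: payoffs 1, 3, 7, 6 → best response Y.
Agent 2 against C: payoffs 7, 8, 4, 3 → best response X.
Agent 2 against D: payoffs 0, 9, 6, 3 → best response X.
Mutual best responses: (A, Z); (B, Y); (D, X).

The pure Nash equilibria are (A, Z); (B, Y); (D, X).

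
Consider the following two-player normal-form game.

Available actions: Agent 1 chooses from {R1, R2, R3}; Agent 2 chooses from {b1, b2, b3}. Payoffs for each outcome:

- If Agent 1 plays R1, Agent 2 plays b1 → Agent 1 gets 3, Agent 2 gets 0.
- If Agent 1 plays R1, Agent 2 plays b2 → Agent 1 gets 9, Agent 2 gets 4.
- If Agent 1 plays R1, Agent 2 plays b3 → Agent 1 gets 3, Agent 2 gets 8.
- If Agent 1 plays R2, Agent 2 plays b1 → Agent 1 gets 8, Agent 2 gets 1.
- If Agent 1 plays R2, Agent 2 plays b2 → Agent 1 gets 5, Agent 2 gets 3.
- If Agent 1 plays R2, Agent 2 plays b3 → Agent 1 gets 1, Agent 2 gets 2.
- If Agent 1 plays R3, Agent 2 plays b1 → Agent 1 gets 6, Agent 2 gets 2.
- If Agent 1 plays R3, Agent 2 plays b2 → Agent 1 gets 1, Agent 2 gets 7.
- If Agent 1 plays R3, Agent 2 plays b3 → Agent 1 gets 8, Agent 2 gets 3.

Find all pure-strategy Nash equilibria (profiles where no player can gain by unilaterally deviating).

For each strategy profile, look for a profitable unilateral deviation.
(R1, b1): Agent 1 can switch to R2 (3 → 8). Not NE.
(R1, b2): Agent 2 can switch to b3 (4 → 8). Not NE.
(R1, b3): Agent 1 can switch to R3 (3 → 8). Not NE.
(R2, b1): Agent 2 can switch to b2 (1 → 3). Not NE.
(R2, b2): Agent 1 can switch to R1 (5 → 9). Not NE.
(R2, b3): Agent 1 can switch to R1 (1 → 3). Not NE.
(R3, b1): Agent 1 can switch to R2 (6 → 8). Not NE.
(R3, b2): Agent 1 can switch to R1 (1 → 9). Not NE.
(R3, b3): Agent 2 can switch to b2 (3 → 7). Not NE.

There is no pure-strategy Nash equilibrium.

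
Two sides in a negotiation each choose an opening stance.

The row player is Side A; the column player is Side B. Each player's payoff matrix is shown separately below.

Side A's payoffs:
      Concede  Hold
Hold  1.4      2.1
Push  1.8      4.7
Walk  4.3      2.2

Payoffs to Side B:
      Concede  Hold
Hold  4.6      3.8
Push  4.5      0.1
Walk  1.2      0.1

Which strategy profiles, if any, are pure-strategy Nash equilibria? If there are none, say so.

Side A against Concede: payoffs 1.4, 1.8, 4.3 → best response Walk.
Side A against Hold: payoffs 2.1, 4.7, 2.2 → best response Push.
Side B against Hold: payoffs 4.6, 3.8 → best response Concede.
Side B against Push: payoffs 4.5, 0.1 → best response Concede.
Side B against Walk: payoffs 1.2, 0.1 → best response Concede.
Mutual best responses: (Walk, Concede).

The unique pure-strategy Nash equilibrium is (Walk, Concede).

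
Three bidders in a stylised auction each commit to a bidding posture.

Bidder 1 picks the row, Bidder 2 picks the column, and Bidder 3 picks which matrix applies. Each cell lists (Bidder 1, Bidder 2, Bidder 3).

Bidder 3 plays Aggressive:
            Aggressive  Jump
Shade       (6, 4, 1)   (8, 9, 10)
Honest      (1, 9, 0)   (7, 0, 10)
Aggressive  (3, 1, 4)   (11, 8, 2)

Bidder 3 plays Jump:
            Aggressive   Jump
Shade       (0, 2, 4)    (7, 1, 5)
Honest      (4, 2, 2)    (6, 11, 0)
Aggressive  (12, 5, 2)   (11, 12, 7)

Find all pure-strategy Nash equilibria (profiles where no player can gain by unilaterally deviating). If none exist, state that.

(Shade, Aggressive, Aggressive): Bidder 2 can switch to Jump (4 → 9). Not NE.
(Shade, Aggressive, Jump): Bidder 1 can switch to Honest (0 → 4). Not NE.
(Shade, Jump, Aggressive): Bidder 1 can switch to Aggressive (8 → 11). Not NE.
(Shade, Jump, Jump): Bidder 1 can switch to Aggressive (7 → 11). Not NE.
(Honest, Aggressive, Aggressive): Bidder 1 can switch to Shade (1 → 6). Not NE.
(Honest, Aggressive, Jump): Bidder 1 can switch to Aggressive (4 → 12). Not NE.
(Honest, Jump, Aggressive): Bidder 1 can switch to Shade (7 → 8). Not NE.
(Honest, Jump, Jump): Bidder 1 can switch to Shade (6 → 7). Not NE.
(Aggressive, Aggressive, Aggressive): Bidder 1 can switch to Shade (3 → 6). Not NE.
(Aggressive, Aggressive, Jump): Bidder 2 can switch to Jump (5 → 12). Not NE.
(Aggressive, Jump, Jump): Bidder 1 gets 11, best alternative 7; Bidder 2 gets 12, best alternative 5; Bidder 3 gets 7, best alternative 2. No profitable deviation — NE.
(The remaining 1 profile has a profitable deviation by the same check.)

The unique pure-strategy Nash equilibrium is (Aggressive, Jump, Jump).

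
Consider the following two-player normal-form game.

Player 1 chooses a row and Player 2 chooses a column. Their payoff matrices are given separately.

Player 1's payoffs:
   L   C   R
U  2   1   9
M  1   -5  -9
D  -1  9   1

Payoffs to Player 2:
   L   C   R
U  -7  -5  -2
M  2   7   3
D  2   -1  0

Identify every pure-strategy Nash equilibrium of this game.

Player 1 against L: payoffs 2, 1, -1 → best response U.
Player 1 against C: payoffs 1, -5, 9 → best response D.
Player 1 against R: payoffs 9, -9, 1 → best response U.
Player 2 against U: payoffs -7, -5, -2 → best response R.
Player 2 against M: payoffs 2, 7, 3 → best response C.
Player 2 against D: payoffs 2, -1, 0 → best response L.
Mutual best responses: (U, R).

Pure NE: (U, R)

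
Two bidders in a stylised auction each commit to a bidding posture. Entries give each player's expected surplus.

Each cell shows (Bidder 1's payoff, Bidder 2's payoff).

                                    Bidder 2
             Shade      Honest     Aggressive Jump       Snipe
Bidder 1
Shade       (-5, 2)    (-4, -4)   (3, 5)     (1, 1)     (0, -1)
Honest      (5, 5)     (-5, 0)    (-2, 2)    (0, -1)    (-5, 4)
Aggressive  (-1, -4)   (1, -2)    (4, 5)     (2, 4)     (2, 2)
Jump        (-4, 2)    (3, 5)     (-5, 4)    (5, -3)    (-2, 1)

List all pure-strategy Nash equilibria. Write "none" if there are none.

Bidder 1 against Shade: payoffs -5, 5, -1, -4 → best response Honest.
Bidder 1 against Honest: payoffs -4, -5, 1, 3 → best response Jump.
Bidder 1 against Aggressive: payoffs 3, -2, 4, -5 → best response Aggressive.
Bidder 1 against Jump: payoffs 1, 0, 2, 5 → best response Jump.
Bidder 1 against Snipe: payoffs 0, -5, 2, -2 → best response Aggressive.
Bidder 2 against Shade: payoffs 2, -4, 5, 1, -1 → best response Aggressive.
Bidder 2 against Honest: payoffs 5, 0, 2, -1, 4 → best response Shade.
Bidder 2 against Aggressive: payoffs -4, -2, 5, 4, 2 → best response Aggressive.
Bidder 2 against Jump: payoffs 2, 5, 4, -3, 1 → best response Honest.
Mutual best responses: (Honest, Shade); (Aggressive, Aggressive); (Jump, Honest).

(Honest, Shade), (Aggressive, Aggressive), (Jump, Honest)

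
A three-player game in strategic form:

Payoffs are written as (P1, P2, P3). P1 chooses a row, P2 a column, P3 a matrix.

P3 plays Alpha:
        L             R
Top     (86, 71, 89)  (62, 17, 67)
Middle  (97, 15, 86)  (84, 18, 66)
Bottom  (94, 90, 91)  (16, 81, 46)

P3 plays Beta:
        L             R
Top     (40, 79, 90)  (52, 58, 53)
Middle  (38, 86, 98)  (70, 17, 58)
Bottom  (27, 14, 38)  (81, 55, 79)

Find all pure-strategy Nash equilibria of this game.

(Top, L, Alpha): P1 can switch to Middle (86 → 97). Not NE.
(Top, L, Beta): P1 gets 40, best alternative 38; P2 gets 79, best alternative 58; P3 gets 90, best alternative 89. No profitable deviation — NE.
(Top, R, Alpha): P1 can switch to Middle (62 → 84). Not NE.
(Top, R, Beta): P1 can switch to Middle (52 → 70). Not NE.
(Middle, L, Alpha): P2 can switch to R (15 → 18). Not NE.
(Middle, L, Beta): P1 can switch to Top (38 → 40). Not NE.
(Middle, R, Alpha): P1 gets 84, best alternative 62; P2 gets 18, best alternative 15; P3 gets 66, best alternative 58. No profitable deviation — NE.
(Middle, R, Beta): P1 can switch to Bottom (70 → 81). Not NE.
(Bottom, L, Alpha): P1 can switch to Middle (94 → 97). Not NE.
(Bottom, L, Beta): P1 can switch to Top (27 → 40). Not NE.
(Bottom, R, Beta): P1 gets 81, best alternative 70; P2 gets 55, best alternative 14; P3 gets 79, best alternative 46. No profitable deviation — NE.
(The remaining 1 profile has a profitable deviation by the same check.)

Pure-strategy Nash equilibria: (Top, L, Beta) and (Middle, R, Alpha) and (Bottom, R, Beta)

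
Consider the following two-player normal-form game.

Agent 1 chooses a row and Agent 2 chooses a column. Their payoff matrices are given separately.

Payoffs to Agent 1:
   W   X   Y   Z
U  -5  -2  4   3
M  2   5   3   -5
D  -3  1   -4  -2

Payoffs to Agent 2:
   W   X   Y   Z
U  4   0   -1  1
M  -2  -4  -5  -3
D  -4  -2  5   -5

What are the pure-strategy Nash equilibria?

(M, W)

(U, W): Agent 1 can switch to M (-5 → 2). Not NE.
(U, X): Agent 1 can switch to M (-2 → 5). Not NE.
(U, Y): Agent 2 can switch to W (-1 → 4). Not NE.
(U, Z): Agent 2 can switch to W (1 → 4). Not NE.
(M, W): Agent 1 gets 2, best alternative -3; Agent 2 gets -2, best alternative -3. No profitable deviation — NE.
(M, X): Agent 2 can switch to W (-4 → -2). Not NE.
(M, Y): Agent 1 can switch to U (3 → 4). Not NE.
(M, Z): Agent 1 can switch to U (-5 → 3). Not NE.
(D, W): Agent 1 can switch to M (-3 → 2). Not NE.
(The remaining 3 profiles each have a profitable deviation by the same check.)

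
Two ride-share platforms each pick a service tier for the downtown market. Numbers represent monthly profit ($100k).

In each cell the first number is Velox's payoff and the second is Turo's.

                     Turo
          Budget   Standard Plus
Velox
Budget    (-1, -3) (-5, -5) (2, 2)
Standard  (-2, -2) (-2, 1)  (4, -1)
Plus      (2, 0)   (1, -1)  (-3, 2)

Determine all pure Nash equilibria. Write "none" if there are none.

For each player, find the best response to each opponent profile; mutual best responses are the pure NE.
Velox against Budget: payoffs -1, -2, 2 → best response Plus.
Velox against Standard: payoffs -5, -2, 1 → best response Plus.
Velox against Plus: payoffs 2, 4, -3 → best response Standard.
Turo against Budget: payoffs -3, -5, 2 → best response Plus.
Turo against Standard: payoffs -2, 1, -1 → best response Standard.
Turo against Plus: payoffs 0, -1, 2 → best response Plus.
No profile is a mutual best response for all players.

none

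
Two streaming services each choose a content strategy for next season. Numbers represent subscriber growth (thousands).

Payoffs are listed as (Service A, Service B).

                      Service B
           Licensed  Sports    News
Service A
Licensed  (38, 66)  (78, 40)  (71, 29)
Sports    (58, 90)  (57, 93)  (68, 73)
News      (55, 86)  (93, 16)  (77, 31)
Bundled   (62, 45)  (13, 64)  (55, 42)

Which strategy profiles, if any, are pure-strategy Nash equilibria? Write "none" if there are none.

This game has no pure Nash equilibrium.

Check each profile: it is a Nash equilibrium iff no player can strictly gain by switching unilaterally.
(Licensed, Licensed): Service A can switch to Sports (38 → 58). Not NE.
(Licensed, Sports): Service A can switch to News (78 → 93). Not NE.
(Licensed, News): Service A can switch to News (71 → 77). Not NE.
(Sports, Licensed): Service A can switch to Bundled (58 → 62). Not NE.
(Sports, Sports): Service A can switch to Licensed (57 → 78). Not NE.
(Sports, News): Service A can switch to Licensed (68 → 71). Not NE.
(News, Licensed): Service A can switch to Sports (55 → 58). Not NE.
(News, Sports): Service B can switch to Licensed (16 → 86). Not NE.
(The remaining 4 profiles each have a profitable deviation by the same check.)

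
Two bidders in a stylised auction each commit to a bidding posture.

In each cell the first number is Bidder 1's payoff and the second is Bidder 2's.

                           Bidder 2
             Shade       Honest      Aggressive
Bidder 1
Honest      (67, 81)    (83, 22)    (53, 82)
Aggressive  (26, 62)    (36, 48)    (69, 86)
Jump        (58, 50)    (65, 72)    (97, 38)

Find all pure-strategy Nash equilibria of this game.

Bidder 1 against Shade: payoffs 67, 26, 58 → best response Honest.
Bidder 1 against Honest: payoffs 83, 36, 65 → best response Honest.
Bidder 1 against Aggressive: payoffs 53, 69, 97 → best response Jump.
Bidder 2 against Honest: payoffs 81, 22, 82 → best response Aggressive.
Bidder 2 against Aggressive: payoffs 62, 48, 86 → best response Aggressive.
Bidder 2 against Jump: payoffs 50, 72, 38 → best response Honest.
No profile is a mutual best response for all players.

There is no pure-strategy Nash equilibrium.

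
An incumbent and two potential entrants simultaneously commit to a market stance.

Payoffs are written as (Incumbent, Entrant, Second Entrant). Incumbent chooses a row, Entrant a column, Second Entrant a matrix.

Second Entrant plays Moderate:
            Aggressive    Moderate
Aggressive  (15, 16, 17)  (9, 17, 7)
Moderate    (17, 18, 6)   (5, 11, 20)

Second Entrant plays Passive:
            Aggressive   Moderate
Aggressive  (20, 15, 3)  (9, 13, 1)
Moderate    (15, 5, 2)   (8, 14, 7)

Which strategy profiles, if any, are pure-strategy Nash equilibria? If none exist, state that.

Incumbent against (Aggressive, Moderate): payoffs 15, 17 → best response Moderate.
Incumbent against (Aggressive, Passive): payoffs 20, 15 → best response Aggressive.
Incumbent against (Moderate, Moderate): payoffs 9, 5 → best response Aggressive.
Incumbent against (Moderate, Passive): payoffs 9, 8 → best response Aggressive.
Entrant against (Aggressive, Moderate): payoffs 16, 17 → best response Moderate.
Entrant against (Aggressive, Passive): payoffs 15, 13 → best response Aggressive.
Entrant against (Moderate, Moderate): payoffs 18, 11 → best response Aggressive.
Entrant against (Moderate, Passive): payoffs 5, 14 → best response Moderate.
Second Entrant against (Aggressive, Aggressive): payoffs 17, 3 → best response Moderate.
Second Entrant against (Aggressive, Moderate): payoffs 7, 1 → best response Moderate.
Second Entrant against (Moderate, Aggressive): payoffs 6, 2 → best response Moderate.
Second Entrant against (Moderate, Moderate): payoffs 20, 7 → best response Moderate.
Mutual best responses: (Aggressive, Moderate, Moderate); (Moderate, Aggressive, Moderate).

The pure Nash equilibria are (Aggressive, Moderate, Moderate) and (Moderate, Aggressive, Moderate).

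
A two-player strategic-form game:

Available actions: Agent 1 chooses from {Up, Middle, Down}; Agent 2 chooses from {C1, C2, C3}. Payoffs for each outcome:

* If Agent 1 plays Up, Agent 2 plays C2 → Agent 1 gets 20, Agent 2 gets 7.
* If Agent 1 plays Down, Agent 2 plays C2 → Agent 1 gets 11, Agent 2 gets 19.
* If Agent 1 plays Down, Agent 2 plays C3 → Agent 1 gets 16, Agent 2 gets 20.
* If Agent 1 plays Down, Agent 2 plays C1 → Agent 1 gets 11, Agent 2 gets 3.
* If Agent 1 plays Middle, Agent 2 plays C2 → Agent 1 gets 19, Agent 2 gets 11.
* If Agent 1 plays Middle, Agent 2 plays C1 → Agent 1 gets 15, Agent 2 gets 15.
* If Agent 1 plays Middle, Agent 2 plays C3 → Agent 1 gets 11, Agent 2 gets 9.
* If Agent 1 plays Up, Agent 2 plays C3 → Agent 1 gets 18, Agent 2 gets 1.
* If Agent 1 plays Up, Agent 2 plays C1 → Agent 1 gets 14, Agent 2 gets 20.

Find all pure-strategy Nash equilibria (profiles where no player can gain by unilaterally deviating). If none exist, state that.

(Middle, C1)

Agent 1 against C1: payoffs 14, 15, 11 → best response Middle.
Agent 1 against C2: payoffs 20, 19, 11 → best response Up.
Agent 1 against C3: payoffs 18, 11, 16 → best response Up.
Agent 2 against Up: payoffs 20, 7, 1 → best response C1.
Agent 2 against Middle: payoffs 15, 11, 9 → best response C1.
Agent 2 against Down: payoffs 3, 19, 20 → best response C3.
Mutual best responses: (Middle, C1).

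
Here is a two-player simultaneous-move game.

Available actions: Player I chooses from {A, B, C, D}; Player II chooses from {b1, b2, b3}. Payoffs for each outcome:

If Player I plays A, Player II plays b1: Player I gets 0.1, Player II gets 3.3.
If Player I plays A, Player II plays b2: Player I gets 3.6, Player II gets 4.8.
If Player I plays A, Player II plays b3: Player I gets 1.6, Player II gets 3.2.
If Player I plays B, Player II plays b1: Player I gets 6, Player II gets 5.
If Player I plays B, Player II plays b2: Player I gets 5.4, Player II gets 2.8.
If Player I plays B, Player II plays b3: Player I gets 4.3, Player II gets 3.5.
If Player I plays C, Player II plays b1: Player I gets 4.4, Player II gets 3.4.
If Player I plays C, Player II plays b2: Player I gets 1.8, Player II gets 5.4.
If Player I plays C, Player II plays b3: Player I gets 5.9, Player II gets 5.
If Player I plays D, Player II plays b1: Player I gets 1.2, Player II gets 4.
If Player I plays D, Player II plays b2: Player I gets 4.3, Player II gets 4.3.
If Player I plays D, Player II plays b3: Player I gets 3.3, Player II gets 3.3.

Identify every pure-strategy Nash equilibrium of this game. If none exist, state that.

Pure NE: (B, b1)

Player I against b1: payoffs 0.1, 6, 4.4, 1.2 → best response B.
Player I against b2: payoffs 3.6, 5.4, 1.8, 4.3 → best response B.
Player I against b3: payoffs 1.6, 4.3, 5.9, 3.3 → best response C.
Player II against A: payoffs 3.3, 4.8, 3.2 → best response b2.
Player II against B: payoffs 5, 2.8, 3.5 → best response b1.
Player II against C: payoffs 3.4, 5.4, 5 → best response b2.
Player II against D: payoffs 4, 4.3, 3.3 → best response b2.
Mutual best responses: (B, b1).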